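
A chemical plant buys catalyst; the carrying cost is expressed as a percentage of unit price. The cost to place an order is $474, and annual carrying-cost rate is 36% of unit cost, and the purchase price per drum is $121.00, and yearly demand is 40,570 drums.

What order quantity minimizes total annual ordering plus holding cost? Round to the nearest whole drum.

940 drums

H = i·C = 0.36 × $121 = $43.5600 per drum-year
Optimal lot size Q* = (2 × 40,570 × $474 / $43.56)^½ ≈ 939.64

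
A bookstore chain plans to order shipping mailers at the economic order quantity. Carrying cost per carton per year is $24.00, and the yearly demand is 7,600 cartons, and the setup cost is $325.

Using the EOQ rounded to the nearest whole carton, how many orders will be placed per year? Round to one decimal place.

16.7 orders per year

2DS/H = 2·7,600·325/24 = 205,833.33
EOQ = √205,833.33 ≈ 453.69 → Q = 454
N = D/Q = 7,600/454 ≈ 16.740 orders/yr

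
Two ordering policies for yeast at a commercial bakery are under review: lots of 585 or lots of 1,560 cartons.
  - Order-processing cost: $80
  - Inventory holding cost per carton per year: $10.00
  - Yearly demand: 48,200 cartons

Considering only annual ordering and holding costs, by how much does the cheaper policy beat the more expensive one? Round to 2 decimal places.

Annual cost at Q: ordering D·S/Q plus holding Q·H/2.
TC(585) = (48,200/585)×80 + (585/2)×10 = $9,516.45
TC(1,560) = (48,200/1,560)×80 + (1,560/2)×10 = $10,271.79
Cheaper: Q = 585.  Difference = $755.34

$755.34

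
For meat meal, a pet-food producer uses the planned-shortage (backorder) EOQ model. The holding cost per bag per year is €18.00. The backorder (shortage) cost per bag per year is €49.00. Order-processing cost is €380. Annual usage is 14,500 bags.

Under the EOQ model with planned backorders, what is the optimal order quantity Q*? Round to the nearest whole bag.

915 bags

Basic EOQ = √(2·14,500·380/18) = 782.446
Backorder adjustment √((H+b)/b) = √((18+49)/49) = 1.1693
Q* = 782.446 × 1.1693 ≈ 914.94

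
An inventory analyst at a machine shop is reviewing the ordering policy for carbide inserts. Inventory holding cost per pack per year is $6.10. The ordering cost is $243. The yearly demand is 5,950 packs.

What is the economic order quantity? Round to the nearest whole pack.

689 packs

Q* = √(2·D·S / H) = √(2·5,950·243 / 6.1) = √474,049.2 ≈ 688.51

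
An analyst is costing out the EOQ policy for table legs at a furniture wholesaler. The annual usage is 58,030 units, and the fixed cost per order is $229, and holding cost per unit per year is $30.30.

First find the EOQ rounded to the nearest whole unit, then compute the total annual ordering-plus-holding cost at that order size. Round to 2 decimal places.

EOQ = √(2DS/H) = √(2 × 58,030 × 229 / 30.3)
    = √(877,153.14) ≈ 936.56 → Q = 937 units
Orders/yr = 58,030/937 = 61.932; ordering cost = 61.932 × $229 = $14,182.36
Average inventory = 937/2 = 468.5; holding cost = 468.5 × $30.3 = $14,195.55
Total = $14,182.36 + $14,195.55 = $28,377.91

$28,377.91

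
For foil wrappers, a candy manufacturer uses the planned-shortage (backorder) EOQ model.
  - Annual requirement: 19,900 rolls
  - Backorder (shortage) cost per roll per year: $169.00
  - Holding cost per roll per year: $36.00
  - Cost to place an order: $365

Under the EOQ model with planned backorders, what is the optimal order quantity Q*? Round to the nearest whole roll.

700 rolls

Q* = √(2DS/H) · √((H + b)/b)
   = √(2 × 19,900 × 365 / 36) · √((36 + 169) / 169)
   = 635.238 × 1.1014 ≈ 699.63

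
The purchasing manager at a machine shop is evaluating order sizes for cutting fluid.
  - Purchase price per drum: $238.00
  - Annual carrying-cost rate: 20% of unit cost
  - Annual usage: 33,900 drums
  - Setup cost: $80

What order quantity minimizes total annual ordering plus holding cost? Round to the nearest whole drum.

338 drums

Holding cost per drum per year: H = 20% × $238 = $47.6000
Optimal lot size Q* = (2 × 33,900 × $80 / $47.6)^½ ≈ 337.56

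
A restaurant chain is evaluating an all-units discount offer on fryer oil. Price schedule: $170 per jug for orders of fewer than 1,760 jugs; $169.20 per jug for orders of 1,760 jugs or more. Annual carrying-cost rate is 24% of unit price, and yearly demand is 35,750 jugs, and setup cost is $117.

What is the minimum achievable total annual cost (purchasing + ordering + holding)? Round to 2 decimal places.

$6,087,011.60

H₁ = 24%×$170 = $40.8000;  H₂ = 24%×$169.20 = $40.6080
EOQ₁ = √(2×35,750×117/40.8000) = 452.81  (< 1,760, feasible at tier 1)
EOQ₂ = √(2×35,750×117/40.6080) = 453.88  (< 1,760 → use Q = 1,760 at tier-2 price)
TC(tier 1 (EOQ₁), Q≈452.8) = $6,095,974.64
TC(tier 2, Q≈1,760.0) = $6,087,011.60
Minimum at tier 2: $6,087,011.60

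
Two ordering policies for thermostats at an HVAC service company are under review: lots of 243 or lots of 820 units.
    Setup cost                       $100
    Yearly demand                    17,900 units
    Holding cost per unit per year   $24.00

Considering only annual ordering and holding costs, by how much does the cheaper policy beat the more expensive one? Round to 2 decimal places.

$1,740.67

TC(Q) = (D/Q)S + (Q/2)H
TC(243) = (17,900/243)×100 + (243/2)×24 = $10,282.26
TC(820) = (17,900/820)×100 + (820/2)×24 = $12,022.93
Cheaper: Q = 243.  Difference = $1,740.67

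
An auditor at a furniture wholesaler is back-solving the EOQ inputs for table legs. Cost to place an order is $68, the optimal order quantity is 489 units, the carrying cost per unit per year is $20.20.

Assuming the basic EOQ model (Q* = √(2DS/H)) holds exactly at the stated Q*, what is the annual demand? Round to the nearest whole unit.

From Q* = √(2DS/H) ⇒ Q*² = 2DS/H.
D = Q²H / (2S) = 489² × 20.2 / (2 × 68) = 35,516.50

35,517 units per year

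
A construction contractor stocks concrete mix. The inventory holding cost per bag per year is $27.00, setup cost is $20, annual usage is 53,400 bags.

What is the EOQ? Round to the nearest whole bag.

281 bags

Optimal lot size Q* = (2 × 53,400 × $20 / $27)^½ ≈ 281.27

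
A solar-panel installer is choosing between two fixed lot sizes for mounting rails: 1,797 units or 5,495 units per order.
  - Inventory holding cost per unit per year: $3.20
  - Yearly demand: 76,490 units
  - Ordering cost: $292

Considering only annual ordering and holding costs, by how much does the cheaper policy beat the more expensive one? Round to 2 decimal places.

For each Q, cost = (D/Q)·S + (Q/2)·H.
TC(1,797) = (76,490/1,797)×292 + (1,797/2)×3.2 = $15,304.29
TC(5,495) = (76,490/5,495)×292 + (5,495/2)×3.2 = $12,856.62
Cheaper: Q = 5,495.  Difference = $2,447.67

$2,447.67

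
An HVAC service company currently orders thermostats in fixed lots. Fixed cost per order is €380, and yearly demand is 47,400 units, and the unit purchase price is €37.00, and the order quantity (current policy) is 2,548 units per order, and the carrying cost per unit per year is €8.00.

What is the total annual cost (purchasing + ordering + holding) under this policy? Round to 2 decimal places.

€1,771,061.07

Orders/yr = 47,400/2,548 = 18.603; ordering cost = 18.603 × €380 = €7,069.07
Average inventory = 2,548/2 = 1274; holding cost = 1274 × €8 = €10,192.00
Purchase cost = D·C = 47,400 × 37 = €1,753,800.00
Total = €7,069.07 + €10,192.00 + €1,753,800.00 = €1,771,061.07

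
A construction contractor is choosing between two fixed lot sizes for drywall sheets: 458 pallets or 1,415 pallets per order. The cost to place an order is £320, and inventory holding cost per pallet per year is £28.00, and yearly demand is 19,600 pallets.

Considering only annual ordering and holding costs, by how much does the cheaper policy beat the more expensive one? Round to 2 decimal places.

Annual cost at Q: ordering D·S/Q plus holding Q·H/2.
TC(458) = (19,600/458)×320 + (458/2)×28 = £20,106.32
TC(1,415) = (19,600/1,415)×320 + (1,415/2)×28 = £24,242.51
Lots of 458 are cheaper by £4,136.19.

£4,136.19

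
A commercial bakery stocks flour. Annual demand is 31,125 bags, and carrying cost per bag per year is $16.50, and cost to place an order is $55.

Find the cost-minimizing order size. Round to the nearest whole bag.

456 bags

Optimal lot size Q* = (2 × 31,125 × $55 / $16.5)^½ ≈ 455.52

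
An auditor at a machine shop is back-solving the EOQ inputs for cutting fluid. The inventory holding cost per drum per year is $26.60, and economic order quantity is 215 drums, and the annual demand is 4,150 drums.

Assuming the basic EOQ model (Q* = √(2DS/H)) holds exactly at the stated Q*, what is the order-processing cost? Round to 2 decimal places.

Since Q* = (2DS/H)^½, squaring gives Q*²·H = 2DS.
S = Q²H / (2D) = 215² × 26.6 / (2 × 4,150) = 148.1428

$148.14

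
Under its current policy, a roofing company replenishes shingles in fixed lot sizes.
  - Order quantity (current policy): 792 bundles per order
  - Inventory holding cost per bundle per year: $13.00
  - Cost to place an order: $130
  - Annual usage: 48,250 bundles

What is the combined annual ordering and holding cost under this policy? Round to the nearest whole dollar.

$13,068

Ordering: D/Q × S = 48,250/792 × $130 = $7,919.82
Holding:  Q/2 × H = 792/2 × $13 = $5,148.00
Total = $7,919.82 + $5,148.00 = $13,067.82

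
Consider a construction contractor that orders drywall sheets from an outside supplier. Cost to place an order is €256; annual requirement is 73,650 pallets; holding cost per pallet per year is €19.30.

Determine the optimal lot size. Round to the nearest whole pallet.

2DS/H = 2·73,650·256/19.3 = 1,953,823.83
EOQ = √1,953,823.83 ≈ 1,397.79

1,398 pallets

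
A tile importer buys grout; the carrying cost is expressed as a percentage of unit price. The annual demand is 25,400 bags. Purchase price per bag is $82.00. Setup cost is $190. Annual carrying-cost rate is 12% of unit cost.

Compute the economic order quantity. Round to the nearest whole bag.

Holding cost per bag per year: H = 12% × $82 = $9.8400
Q* = √(2·D·S / H) = √(2·25,400·190 / 9.84) = √980,894.3 ≈ 990.40

990 bags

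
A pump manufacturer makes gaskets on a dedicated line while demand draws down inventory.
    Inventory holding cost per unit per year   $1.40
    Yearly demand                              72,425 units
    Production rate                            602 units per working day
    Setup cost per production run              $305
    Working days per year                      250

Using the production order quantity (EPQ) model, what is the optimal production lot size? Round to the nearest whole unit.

Daily demand d = 72,425/250 = 289.700; p = 602; 1 − d/p = 0.51877
EPQ = √(2DS / (H(1 − d/p)))
    = √(2 × 72,425 × 305 / (1.4 × 0.51877)) ≈ 7,799.33

7,799 units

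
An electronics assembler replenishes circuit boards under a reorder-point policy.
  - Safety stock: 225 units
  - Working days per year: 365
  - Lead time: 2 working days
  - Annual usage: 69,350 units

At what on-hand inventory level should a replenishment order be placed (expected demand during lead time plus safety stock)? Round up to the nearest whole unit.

Daily demand d = 69,350 / 365 = 190.000 units/day
Demand during lead time = 190.000 × 2 = 380.00
Reorder point = 380.00 + 225 = 605.00 → round up

605 units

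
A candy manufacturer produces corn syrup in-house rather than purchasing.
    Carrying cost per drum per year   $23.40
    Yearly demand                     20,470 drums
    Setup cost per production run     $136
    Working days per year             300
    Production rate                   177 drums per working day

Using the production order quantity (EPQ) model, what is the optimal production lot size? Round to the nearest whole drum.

Daily demand d = 20,470/300 = 68.233; p = 177; 1 − d/p = 0.61450
EPQ = √(2DS / (H(1 − d/p)))
    = √(2 × 20,470 × 136 / (23.4 × 0.61450)) ≈ 622.26

622 drums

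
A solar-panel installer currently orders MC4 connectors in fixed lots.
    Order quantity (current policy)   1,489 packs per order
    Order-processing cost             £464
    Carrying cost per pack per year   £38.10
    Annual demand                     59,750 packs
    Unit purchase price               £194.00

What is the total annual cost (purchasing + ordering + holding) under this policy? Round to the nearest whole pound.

£11,638,485

Annual ordering cost = (D/Q)·S = (59,750/1,489) × 464 = £18,619.21
Annual holding cost  = (Q/2)·H = (1,489/2) × 38.1 = £28,365.45
Purchase cost = D·C = 59,750 × 194 = £11,591,500.00
Total = £18,619.21 + £28,365.45 + £11,591,500.00 = £11,638,484.66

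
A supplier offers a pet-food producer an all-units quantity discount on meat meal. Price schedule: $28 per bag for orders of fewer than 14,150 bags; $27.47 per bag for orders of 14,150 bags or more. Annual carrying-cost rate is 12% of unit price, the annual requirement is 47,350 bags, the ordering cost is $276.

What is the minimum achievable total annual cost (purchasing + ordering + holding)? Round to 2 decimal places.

H₁ = 12%×$28 = $3.3600;  H₂ = 12%×$27.47 = $3.2964
EOQ₁ = √(2×47,350×276/3.3600) = 2,789.07  (< 14,150, feasible at tier 1)
EOQ₂ = √(2×47,350×276/3.2964) = 2,815.85  (< 14,150 → use Q = 14,150 at tier-2 price)
TC(tier 1 (EOQ₁), Q≈2,789.1) = $1,335,171.29
TC(tier 2, Q≈14,150.0) = $1,324,950.11
Minimum at tier 2: $1,324,950.11

$1,324,950.11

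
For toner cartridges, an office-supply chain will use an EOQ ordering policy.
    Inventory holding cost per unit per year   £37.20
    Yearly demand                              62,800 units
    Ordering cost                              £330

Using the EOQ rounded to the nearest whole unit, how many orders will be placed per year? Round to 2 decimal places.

59.47 orders per year

2DS/H = 2·62,800·330/37.2 = 1,114,193.55
EOQ = √1,114,193.55 ≈ 1,055.55 → Q = 1,056
Orders per year = D/Q = 62,800 / 1,056 = 59.470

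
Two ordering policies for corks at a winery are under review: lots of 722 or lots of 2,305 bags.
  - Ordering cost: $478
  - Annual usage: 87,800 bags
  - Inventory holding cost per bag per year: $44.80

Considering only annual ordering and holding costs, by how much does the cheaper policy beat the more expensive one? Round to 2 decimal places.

TC(Q) = (D/Q)S + (Q/2)H
TC(722) = (87,800/722)×478 + (722/2)×44.8 = $74,300.78
TC(2,305) = (87,800/2,305)×478 + (2,305/2)×44.8 = $69,839.55
Cheaper: Q = 2,305.  Difference = $4,461.23

$4,461.23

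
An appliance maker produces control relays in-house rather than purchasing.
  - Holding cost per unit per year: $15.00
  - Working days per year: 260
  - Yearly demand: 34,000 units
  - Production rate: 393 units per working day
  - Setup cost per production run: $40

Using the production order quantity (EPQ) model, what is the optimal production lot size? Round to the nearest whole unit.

521 units

Daily demand d = 34,000/260 = 130.769; p = 393; 1 − d/p = 0.66725
EPQ = √(2DS / (H(1 − d/p)))
    = √(2 × 34,000 × 40 / (15 × 0.66725)) ≈ 521.31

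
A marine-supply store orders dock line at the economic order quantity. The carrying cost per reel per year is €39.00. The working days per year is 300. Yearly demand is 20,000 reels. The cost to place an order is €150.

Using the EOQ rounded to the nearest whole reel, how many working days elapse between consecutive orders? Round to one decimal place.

Q* = √(2·D·S / H) = √(2·20,000·150 / 39) = √153,846.2 ≈ 392.23 → Q = 392 reels
T = Q/D × 300 days = 392/20,000 × 300 = 5.880 days

5.9 days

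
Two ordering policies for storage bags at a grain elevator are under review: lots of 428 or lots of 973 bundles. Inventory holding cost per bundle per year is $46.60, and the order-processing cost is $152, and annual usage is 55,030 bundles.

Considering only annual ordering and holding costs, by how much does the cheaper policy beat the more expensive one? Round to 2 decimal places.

$1,751.81

Annual cost at Q: ordering D·S/Q plus holding Q·H/2.
TC(428) = (55,030/428)×152 + (428/2)×46.6 = $29,515.76
TC(973) = (55,030/973)×152 + (973/2)×46.6 = $31,267.57
Lots of 428 are cheaper by $1,751.81.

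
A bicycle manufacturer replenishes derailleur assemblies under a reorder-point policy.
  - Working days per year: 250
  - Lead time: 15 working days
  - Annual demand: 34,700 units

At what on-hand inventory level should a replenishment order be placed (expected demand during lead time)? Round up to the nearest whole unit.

2,082 units

Daily demand d = 34,700 / 250 = 138.800 units/day
Demand during lead time = 138.800 × 15 = 2,082.00
Reorder point = 2,082.00 → round up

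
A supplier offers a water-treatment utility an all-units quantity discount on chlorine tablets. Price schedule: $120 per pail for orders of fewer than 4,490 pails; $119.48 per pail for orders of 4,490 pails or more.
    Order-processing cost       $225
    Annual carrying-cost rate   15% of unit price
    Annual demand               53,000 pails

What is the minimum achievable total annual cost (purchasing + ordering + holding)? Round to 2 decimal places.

$6,375,330.79

H₁ = 15%×$120 = $18.0000;  H₂ = 15%×$119.48 = $17.9220
EOQ₁ = √(2×53,000×225/18.0000) = 1,151.09  (< 4,490, feasible at tier 1)
EOQ₂ = √(2×53,000×225/17.9220) = 1,153.59  (< 4,490 → use Q = 4,490 at tier-2 price)
TC(tier 1 (EOQ₁), Q≈1,151.1) = $6,380,719.56
TC(tier 2, Q≈4,490.0) = $6,375,330.79
Minimum at tier 2: $6,375,330.79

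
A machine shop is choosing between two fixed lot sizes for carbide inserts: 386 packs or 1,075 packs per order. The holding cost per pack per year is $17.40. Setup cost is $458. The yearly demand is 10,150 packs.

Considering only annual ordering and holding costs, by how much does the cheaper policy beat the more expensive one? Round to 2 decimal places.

$1,724.59

TC(Q) = (D/Q)S + (Q/2)H
TC(386) = (10,150/386)×458 + (386/2)×17.4 = $15,401.46
TC(1,075) = (10,150/1,075)×458 + (1,075/2)×17.4 = $13,676.87
|ΔTC| = |$15,401.46 − $13,676.87| = $1,724.59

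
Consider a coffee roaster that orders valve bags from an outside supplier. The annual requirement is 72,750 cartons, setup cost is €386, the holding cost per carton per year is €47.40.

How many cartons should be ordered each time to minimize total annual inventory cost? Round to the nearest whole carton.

1,089 cartons

Q* = √(2·D·S / H) = √(2·72,750·386 / 47.4) = √1,184,873.4 ≈ 1,088.52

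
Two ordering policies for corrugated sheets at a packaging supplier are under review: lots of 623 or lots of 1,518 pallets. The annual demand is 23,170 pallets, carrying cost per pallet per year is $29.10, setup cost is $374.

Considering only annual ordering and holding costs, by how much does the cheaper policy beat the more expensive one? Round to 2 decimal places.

$4,821.36

Annual cost at Q: ordering D·S/Q plus holding Q·H/2.
TC(623) = (23,170/623)×374 + (623/2)×29.1 = $22,974.09
TC(1,518) = (23,170/1,518)×374 + (1,518/2)×29.1 = $27,795.45
|ΔTC| = |$22,974.09 − $27,795.45| = $4,821.36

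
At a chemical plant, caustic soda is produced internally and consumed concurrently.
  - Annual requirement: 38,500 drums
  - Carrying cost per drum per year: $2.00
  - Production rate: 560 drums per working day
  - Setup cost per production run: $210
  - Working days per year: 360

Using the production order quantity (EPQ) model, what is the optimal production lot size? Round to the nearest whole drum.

3,161 drums

Daily demand d = 38,500/360 = 106.944; p = 560; 1 − d/p = 0.80903
EPQ = √(2DS / (H(1 − d/p)))
    = √(2 × 38,500 × 210 / (2 × 0.80903)) ≈ 3,161.25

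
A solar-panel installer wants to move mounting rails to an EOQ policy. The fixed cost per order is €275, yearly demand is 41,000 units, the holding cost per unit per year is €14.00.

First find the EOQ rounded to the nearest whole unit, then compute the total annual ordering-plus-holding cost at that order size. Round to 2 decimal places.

€17,767.95

EOQ = √(2DS/H) = √(2 × 41,000 × 275 / 14)
    = √(1,610,714.29) ≈ 1,269.14 → Q = 1,269 units
Orders/yr = 41,000/1,269 = 32.309; ordering cost = 32.309 × €275 = €8,884.95
Average inventory = 1,269/2 = 634.5; holding cost = 634.5 × €14 = €8,883.00
Total = €8,884.95 + €8,883.00 = €17,767.95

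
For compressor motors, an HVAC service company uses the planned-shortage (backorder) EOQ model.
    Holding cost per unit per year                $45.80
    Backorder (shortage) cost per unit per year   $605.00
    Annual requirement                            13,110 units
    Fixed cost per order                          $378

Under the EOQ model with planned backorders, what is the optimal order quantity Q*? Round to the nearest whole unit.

Q* = √(2DS/H) · √((H + b)/b)
   = √(2 × 13,110 × 378 / 45.8) · √((45.8 + 605) / 605)
   = 465.189 × 1.0372 ≈ 482.48

482 units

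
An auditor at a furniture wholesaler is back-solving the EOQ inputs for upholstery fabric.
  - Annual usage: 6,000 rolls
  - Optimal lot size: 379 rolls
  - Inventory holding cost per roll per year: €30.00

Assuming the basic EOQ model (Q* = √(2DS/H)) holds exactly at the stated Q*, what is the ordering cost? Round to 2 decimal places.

€359.10

Since Q* = (2DS/H)^½, squaring gives Q*²·H = 2DS.
S = Q²H / (2D) = 379² × 30 / (2 × 6,000) = 359.1025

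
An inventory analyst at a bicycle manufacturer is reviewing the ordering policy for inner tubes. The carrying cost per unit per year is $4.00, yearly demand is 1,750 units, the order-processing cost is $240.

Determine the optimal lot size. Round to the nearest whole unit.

458 units

Q* = √(2·D·S / H) = √(2·1,750·240 / 4) = √210,000.0 ≈ 458.26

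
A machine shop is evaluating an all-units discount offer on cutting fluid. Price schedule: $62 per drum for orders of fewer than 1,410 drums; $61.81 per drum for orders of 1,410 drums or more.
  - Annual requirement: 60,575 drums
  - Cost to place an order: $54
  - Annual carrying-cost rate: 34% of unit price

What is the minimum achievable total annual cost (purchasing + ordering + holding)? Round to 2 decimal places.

H₁ = 34%×$62 = $21.0800;  H₂ = 34%×$61.81 = $21.0154
EOQ₁ = √(2×60,575×54/21.0800) = 557.09  (< 1,410, feasible at tier 1)
EOQ₂ = √(2×60,575×54/21.0154) = 557.94  (< 1,410 → use Q = 1,410 at tier-2 price)
TC(tier 1 (EOQ₁), Q≈557.1) = $3,767,393.40
TC(tier 2, Q≈1,410.0) = $3,761,276.50
Minimum at tier 2: $3,761,276.50

$3,761,276.50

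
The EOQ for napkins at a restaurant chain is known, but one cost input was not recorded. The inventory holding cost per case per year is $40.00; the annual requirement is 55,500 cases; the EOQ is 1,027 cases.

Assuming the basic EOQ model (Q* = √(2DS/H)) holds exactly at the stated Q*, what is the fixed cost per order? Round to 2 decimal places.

From Q* = √(2DS/H) ⇒ Q*² = 2DS/H.
S = Q²H / (2D) = 1,027² × 40 / (2 × 55,500) = 380.0825

$380.08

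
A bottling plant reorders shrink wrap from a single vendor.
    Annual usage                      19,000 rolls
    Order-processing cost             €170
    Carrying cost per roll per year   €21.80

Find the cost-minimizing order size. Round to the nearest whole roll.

544 rolls

Optimal lot size Q* = (2 × 19,000 × €170 / €21.8)^½ ≈ 544.36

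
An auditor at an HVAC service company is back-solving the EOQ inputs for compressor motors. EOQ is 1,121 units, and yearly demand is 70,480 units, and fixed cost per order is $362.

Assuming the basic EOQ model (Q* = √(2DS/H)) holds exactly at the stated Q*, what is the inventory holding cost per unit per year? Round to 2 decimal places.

$40.61

From Q* = √(2DS/H) ⇒ Q*² = 2DS/H.
H = 2DS / Q² = 2 × 70,480 × 362 / 1,121² = 40.6063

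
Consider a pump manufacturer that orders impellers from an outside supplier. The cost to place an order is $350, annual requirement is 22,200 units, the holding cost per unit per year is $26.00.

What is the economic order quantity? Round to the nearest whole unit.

Q* = √(2·D·S / H) = √(2·22,200·350 / 26) = √597,692.3 ≈ 773.11

773 units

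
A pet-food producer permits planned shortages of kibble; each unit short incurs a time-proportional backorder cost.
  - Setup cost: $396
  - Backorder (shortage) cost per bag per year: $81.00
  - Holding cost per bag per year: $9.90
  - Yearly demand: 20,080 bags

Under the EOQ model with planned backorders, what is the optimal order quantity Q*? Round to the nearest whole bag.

1,343 bags

Basic EOQ = √(2·20,080·396/9.9) = 1,267.438
Backorder adjustment √((H+b)/b) = √((9.9+81)/81) = 1.0593
Q* = 1,267.438 × 1.0593 ≈ 1,342.66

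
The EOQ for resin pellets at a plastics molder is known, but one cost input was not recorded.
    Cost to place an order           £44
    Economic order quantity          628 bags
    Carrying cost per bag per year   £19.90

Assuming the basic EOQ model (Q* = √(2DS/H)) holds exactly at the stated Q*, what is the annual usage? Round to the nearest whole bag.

89,185 bags per year

Since Q* = (2DS/H)^½, squaring gives Q*²·H = 2DS.
D = Q²H / (2S) = 628² × 19.9 / (2 × 44) = 89,184.56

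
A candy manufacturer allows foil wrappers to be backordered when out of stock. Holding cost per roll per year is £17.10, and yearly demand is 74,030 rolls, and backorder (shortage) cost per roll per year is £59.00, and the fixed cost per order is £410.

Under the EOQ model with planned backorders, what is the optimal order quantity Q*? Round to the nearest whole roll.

Q* = √(2DS/H) · √((H + b)/b)
   = √(2 × 74,030 × 410 / 17.1) · √((17.1 + 59) / 59)
   = 1,884.138 × 1.1357 ≈ 2,139.83

2,140 rolls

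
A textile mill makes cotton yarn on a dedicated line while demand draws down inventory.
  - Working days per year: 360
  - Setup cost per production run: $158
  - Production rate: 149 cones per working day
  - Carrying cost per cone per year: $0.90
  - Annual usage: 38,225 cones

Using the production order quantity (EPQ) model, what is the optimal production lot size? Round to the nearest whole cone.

6,834 cones

Daily demand d = 38,225/360 = 106.181; p = 149; 1 − d/p = 0.28738
EPQ = √(2DS / (H(1 − d/p)))
    = √(2 × 38,225 × 158 / (0.9 × 0.28738)) ≈ 6,833.90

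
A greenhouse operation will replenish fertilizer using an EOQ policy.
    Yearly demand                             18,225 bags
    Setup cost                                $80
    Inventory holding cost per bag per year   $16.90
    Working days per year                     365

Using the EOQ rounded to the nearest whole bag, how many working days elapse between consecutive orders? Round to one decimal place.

8.3 days

EOQ = √(2DS/H) = √(2 × 18,225 × 80 / 16.9)
    = √(172,544.38) ≈ 415.38 → Q = 415 bags
Days between orders = 365 / (D/Q) = 365 / 43.916 ≈ 8.311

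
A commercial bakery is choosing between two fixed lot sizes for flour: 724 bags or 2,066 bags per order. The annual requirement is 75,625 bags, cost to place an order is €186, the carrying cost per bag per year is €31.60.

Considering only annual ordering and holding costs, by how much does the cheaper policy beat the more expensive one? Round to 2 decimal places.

€8,583.52

For each Q, cost = (D/Q)·S + (Q/2)·H.
TC(724) = (75,625/724)×186 + (724/2)×31.6 = €30,867.72
TC(2,066) = (75,625/2,066)×186 + (2,066/2)×31.6 = €39,451.25
Lots of 724 are cheaper by €8,583.52.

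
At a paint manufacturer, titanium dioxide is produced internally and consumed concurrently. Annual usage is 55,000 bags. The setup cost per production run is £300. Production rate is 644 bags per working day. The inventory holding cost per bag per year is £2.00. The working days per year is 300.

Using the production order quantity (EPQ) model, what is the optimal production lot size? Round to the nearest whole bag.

d = 55,000/300 = 183.3333 bags/day;  effective holding cost H(1 − d/p) = 2·(1 − 183.3333/644) = 1.43064
Q* = √(2DS / H_eff) = √(2·55,000·300 / 1.43064) ≈ 4,802.77

4,803 bags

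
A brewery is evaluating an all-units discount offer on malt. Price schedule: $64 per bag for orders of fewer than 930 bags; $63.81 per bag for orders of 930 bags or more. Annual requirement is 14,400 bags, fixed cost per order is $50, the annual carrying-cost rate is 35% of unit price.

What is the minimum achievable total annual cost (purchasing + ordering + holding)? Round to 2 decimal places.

H₁ = 35%×$64 = $22.4000;  H₂ = 35%×$63.81 = $22.3335
EOQ₁ = √(2×14,400×50/22.4000) = 253.55  (< 930, feasible at tier 1)
EOQ₂ = √(2×14,400×50/22.3335) = 253.92  (< 930 → use Q = 930 at tier-2 price)
TC(tier 1 (EOQ₁), Q≈253.5) = $927,279.44
TC(tier 2, Q≈930.0) = $930,023.27
Minimum at tier 1 (EOQ₁): $927,279.44

$927,279.44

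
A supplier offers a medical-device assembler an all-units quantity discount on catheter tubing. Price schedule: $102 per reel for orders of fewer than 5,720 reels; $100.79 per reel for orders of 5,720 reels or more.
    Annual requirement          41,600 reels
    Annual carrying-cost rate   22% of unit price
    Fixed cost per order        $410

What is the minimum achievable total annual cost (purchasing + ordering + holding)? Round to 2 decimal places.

$4,259,262.89

H₁ = 22%×$102 = $22.4400;  H₂ = 22%×$100.79 = $22.1738
EOQ₁ = √(2×41,600×410/22.4400) = 1,232.94  (< 5,720, feasible at tier 1)
EOQ₂ = √(2×41,600×410/22.1738) = 1,240.32  (< 5,720 → use Q = 5,720 at tier-2 price)
TC(tier 1 (EOQ₁), Q≈1,232.9) = $4,270,867.19
TC(tier 2, Q≈5,720.0) = $4,259,262.89
Minimum at tier 2: $4,259,262.89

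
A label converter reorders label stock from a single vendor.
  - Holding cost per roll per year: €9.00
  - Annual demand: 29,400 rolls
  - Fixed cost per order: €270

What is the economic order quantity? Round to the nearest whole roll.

EOQ = √(2DS/H) = √(2 × 29,400 × 270 / 9)
    = √(1,764,000.00) ≈ 1,328.16

1,328 rolls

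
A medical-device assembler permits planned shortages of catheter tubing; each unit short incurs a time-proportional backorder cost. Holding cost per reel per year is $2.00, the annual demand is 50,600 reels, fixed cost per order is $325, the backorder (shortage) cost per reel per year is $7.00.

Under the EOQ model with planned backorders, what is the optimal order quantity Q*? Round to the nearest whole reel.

Q* = √(2DS/H) · √((H + b)/b)
   = √(2 × 50,600 × 325 / 2) · √((2 + 7) / 7)
   = 4,055.244 × 1.1339 ≈ 4,598.21

4,598 reels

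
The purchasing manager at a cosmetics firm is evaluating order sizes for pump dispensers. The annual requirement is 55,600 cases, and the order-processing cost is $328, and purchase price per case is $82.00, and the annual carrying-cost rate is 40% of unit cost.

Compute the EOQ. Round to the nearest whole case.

H = i·C = 0.4 × $82 = $32.8000 per case-year
2DS/H = 2·55,600·328/32.8 = 1,112,000.00
EOQ = √1,112,000.00 ≈ 1,054.51

1,055 cases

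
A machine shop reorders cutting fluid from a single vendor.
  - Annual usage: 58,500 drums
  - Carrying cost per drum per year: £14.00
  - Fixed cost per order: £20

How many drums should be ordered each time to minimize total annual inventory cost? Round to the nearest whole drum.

409 drums

Q* = √(2·D·S / H) = √(2·58,500·20 / 14) = √167,142.9 ≈ 408.83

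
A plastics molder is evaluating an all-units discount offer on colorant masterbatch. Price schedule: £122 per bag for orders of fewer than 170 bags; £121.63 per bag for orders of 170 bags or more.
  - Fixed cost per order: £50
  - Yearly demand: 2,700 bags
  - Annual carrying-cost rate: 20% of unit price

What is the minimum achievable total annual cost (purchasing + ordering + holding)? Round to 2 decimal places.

£331,262.83

H₁ = 20%×£122 = £24.4000;  H₂ = 20%×£121.63 = £24.3260
EOQ₁ = √(2×2,700×50/24.4000) = 105.19  (< 170, feasible at tier 1)
EOQ₂ = √(2×2,700×50/24.3260) = 105.35  (< 170 → use Q = 170 at tier-2 price)
TC(tier 1 (EOQ₁), Q≈105.2) = £331,966.71
TC(tier 2, Q≈170.0) = £331,262.83
Minimum at tier 2: £331,262.83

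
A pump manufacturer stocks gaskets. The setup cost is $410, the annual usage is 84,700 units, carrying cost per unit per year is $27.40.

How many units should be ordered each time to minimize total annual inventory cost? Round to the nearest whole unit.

1,592 units

Optimal lot size Q* = (2 × 84,700 × $410 / $27.4)^½ ≈ 1,592.11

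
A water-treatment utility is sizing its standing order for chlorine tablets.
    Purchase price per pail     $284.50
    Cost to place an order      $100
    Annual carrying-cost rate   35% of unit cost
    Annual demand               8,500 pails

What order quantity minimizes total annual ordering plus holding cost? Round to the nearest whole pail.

Holding cost per pail per year: H = 35% × $284.5 = $99.5750
Q* = √(2·D·S / H) = √(2·8,500·100 / 99.575) = √17,072.6 ≈ 130.66

131 pails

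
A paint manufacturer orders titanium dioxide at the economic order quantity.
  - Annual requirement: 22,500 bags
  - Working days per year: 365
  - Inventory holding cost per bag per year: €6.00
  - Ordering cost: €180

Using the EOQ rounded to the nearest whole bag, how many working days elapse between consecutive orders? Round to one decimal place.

Q* = √(2·D·S / H) = √(2·22,500·180 / 6) = √1,350,000.0 ≈ 1,161.90 → Q = 1,162 bags
Cycle time = (working days × Q)/D = (365 × 1,162) / 22,500 = 18.850 days

18.9 days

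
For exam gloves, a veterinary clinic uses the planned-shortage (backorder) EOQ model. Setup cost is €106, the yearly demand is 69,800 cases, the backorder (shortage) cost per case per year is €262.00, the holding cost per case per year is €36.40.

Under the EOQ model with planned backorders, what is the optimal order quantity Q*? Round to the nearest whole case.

680 cases

Basic EOQ = √(2·69,800·106/36.4) = 637.595
Backorder adjustment √((H+b)/b) = √((36.4+262)/262) = 1.0672
Q* = 637.595 × 1.0672 ≈ 680.45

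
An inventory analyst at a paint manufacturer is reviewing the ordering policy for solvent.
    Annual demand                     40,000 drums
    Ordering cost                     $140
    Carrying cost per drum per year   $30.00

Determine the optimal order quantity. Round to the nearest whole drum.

611 drums

2DS/H = 2·40,000·140/30 = 373,333.33
EOQ = √373,333.33 ≈ 611.01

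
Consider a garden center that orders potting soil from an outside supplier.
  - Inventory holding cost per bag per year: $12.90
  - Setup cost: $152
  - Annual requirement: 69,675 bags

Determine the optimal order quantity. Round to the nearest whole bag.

Optimal lot size Q* = (2 × 69,675 × $152 / $12.9)^½ ≈ 1,281.39

1,281 bags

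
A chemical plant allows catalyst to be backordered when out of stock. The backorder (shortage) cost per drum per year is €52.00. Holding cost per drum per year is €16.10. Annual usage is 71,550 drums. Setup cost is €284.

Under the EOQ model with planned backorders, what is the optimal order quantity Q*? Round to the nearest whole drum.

1,818 drums

Basic EOQ = √(2·71,550·284/16.1) = 1,588.788
Backorder adjustment √((H+b)/b) = √((16.1+52)/52) = 1.1444
Q* = 1,588.788 × 1.1444 ≈ 1,818.18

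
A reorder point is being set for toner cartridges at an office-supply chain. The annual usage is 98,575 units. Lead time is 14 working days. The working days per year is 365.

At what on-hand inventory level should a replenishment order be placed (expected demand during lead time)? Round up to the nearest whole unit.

Daily demand d = 98,575 / 365 = 270.068 units/day
Demand during lead time = 270.068 × 14 = 3,780.96
Reorder point = 3,780.96 → round up

3,781 units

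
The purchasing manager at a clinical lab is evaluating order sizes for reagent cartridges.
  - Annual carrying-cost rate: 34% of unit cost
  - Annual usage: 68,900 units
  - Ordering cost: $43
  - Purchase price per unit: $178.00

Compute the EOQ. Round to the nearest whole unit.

313 units

Holding cost per unit per year: H = 34% × $178 = $60.5200
EOQ = √(2DS/H) = √(2 × 68,900 × 43 / 60.52)
    = √(97,908.13) ≈ 312.90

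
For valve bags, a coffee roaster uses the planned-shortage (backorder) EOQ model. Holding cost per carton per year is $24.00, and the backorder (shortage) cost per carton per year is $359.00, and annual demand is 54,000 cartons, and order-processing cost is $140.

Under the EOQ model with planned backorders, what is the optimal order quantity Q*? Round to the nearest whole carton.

Q* = √(2DS/H) · √((H + b)/b)
   = √(2 × 54,000 × 140 / 24) · √((24 + 359) / 359)
   = 793.725 × 1.0329 ≈ 819.83

820 cartons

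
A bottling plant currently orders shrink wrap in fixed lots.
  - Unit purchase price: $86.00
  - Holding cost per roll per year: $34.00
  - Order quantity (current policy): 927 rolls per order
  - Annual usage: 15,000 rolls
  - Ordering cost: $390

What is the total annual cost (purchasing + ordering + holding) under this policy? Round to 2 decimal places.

$1,312,069.68

Annual ordering cost = (D/Q)·S = (15,000/927) × 390 = $6,310.68
Annual holding cost  = (Q/2)·H = (927/2) × 34 = $15,759.00
Purchase cost = D·C = 15,000 × 86 = $1,290,000.00
Total = $6,310.68 + $15,759.00 + $1,290,000.00 = $1,312,069.68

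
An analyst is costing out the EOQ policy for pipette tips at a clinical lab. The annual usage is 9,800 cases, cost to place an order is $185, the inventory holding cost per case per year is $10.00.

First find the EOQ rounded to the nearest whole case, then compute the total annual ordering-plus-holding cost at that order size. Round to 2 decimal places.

Q* = √(2·D·S / H) = √(2·9,800·185 / 10) = √362,600.0 ≈ 602.16 → Q = 602 cases
Orders/yr = 9,800/602 = 16.279; ordering cost = 16.279 × $185 = $3,011.63
Average inventory = 602/2 = 301; holding cost = 301 × $10 = $3,010.00
Total = $3,011.63 + $3,010.00 = $6,021.63

$6,021.63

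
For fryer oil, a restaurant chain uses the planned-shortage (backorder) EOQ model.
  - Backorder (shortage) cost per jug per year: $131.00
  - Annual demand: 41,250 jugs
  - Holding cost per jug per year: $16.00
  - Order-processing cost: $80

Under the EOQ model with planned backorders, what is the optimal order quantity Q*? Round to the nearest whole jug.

Q* = √(2DS/H) · √((H + b)/b)
   = √(2 × 41,250 × 80 / 16) · √((16 + 131) / 131)
   = 642.262 × 1.0593 ≈ 680.35

680 jugs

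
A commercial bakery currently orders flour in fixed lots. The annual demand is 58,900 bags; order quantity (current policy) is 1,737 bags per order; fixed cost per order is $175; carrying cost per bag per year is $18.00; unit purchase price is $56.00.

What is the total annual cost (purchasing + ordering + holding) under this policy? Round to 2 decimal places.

Orders/yr = 58,900/1,737 = 33.909; ordering cost = 33.909 × $175 = $5,934.08
Average inventory = 1,737/2 = 868.5; holding cost = 868.5 × $18 = $15,633.00
Purchase cost = D·C = 58,900 × 56 = $3,298,400.00
Total = $5,934.08 + $15,633.00 + $3,298,400.00 = $3,319,967.08

$3,319,967.08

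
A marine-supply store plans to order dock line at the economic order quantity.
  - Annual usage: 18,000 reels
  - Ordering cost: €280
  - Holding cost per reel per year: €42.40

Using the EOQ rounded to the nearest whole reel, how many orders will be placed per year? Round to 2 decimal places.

36.89 orders per year

Q* = √(2·D·S / H) = √(2·18,000·280 / 42.4) = √237,735.8 ≈ 487.58 → Q = 488
Orders per year = D/Q = 18,000 / 488 = 36.885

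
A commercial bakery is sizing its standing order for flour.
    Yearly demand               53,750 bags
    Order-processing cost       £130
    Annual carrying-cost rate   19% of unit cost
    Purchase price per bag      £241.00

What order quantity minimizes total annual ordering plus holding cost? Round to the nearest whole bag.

Carrying cost H = £241 × 19% = £45.7900/bag/yr
EOQ = √(2DS/H) = √(2 × 53,750 × 130 / 45.79)
    = √(305,197.64) ≈ 552.45

552 bags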